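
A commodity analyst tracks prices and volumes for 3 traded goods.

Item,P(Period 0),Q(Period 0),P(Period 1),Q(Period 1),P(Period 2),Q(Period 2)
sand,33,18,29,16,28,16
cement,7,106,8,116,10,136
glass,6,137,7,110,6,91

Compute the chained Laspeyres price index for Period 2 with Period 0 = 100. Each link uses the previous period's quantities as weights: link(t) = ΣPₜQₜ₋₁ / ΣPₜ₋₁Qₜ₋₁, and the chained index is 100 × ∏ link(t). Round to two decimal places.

Link Period 0→Period 1:
ΣP(Period 1)Q(Period 0) = 29×18 + 8×106 + 7×137 = 522 + 848 + 959 = 2329
ΣP(Period 0)Q(Period 0) = 33×18 + 7×106 + 6×137 = 594 + 742 + 822 = 2158
link = 2329/2158 = 1.079240
Link Period 1→Period 2:
ΣP(Period 2)Q(Period 1) = 28×16 + 10×116 + 6×110 = 448 + 1160 + 660 = 2268
ΣP(Period 1)Q(Period 1) = 29×16 + 8×116 + 7×110 = 464 + 928 + 770 = 2162
link = 2268/2162 = 1.049029
Chained index = 100 × 1.079240 × 1.049029 = 113.2154

113.22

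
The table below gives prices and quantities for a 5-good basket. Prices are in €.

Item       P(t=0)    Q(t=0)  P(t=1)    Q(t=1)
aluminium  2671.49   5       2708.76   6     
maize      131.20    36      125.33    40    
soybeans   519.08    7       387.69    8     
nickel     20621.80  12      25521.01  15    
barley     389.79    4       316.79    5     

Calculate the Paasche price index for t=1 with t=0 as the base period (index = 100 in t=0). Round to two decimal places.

Paasche price index uses current-period quantities as weights.
ΣP(t=1)·Q(t=1) = 2708.76×6 + 125.33×40 + 387.69×8 + 25521.01×15 + 316.79×5 = 16252.56 + 5013.2 + 3101.52 + 382815.15 + 1583.95 = 408766.38
ΣP(t=0)·Q(t=1) = 2671.49×6 + 131.20×40 + 519.08×8 + 20621.80×15 + 389.79×5 = 16028.94 + 5248 + 4152.64 + 309327 + 1948.95 = 336705.53
Index = 408766.38 / 336705.53 × 100 = 121.4017

121.40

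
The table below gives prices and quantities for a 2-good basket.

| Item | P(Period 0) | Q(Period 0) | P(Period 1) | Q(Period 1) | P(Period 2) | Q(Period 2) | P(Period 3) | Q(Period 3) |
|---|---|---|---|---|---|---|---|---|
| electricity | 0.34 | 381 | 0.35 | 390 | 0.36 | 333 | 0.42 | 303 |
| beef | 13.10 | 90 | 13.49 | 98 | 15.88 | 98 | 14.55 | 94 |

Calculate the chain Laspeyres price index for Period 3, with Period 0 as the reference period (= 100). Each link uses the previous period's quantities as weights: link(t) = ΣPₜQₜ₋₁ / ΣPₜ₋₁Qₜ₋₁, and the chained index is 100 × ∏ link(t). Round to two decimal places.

Link Period 0→Period 1:
ΣP(Period 1)Q(Period 0) = 0.35×381 + 13.49×90 = 133.35 + 1214.1 = 1347.45
ΣP(Period 0)Q(Period 0) = 0.34×381 + 13.10×90 = 129.54 + 1179 = 1308.54
link = 1347.45/1308.54 = 1.029735
Link Period 1→Period 2:
ΣP(Period 2)Q(Period 1) = 0.36×390 + 15.88×98 = 140.4 + 1556.24 = 1696.64
ΣP(Period 1)Q(Period 1) = 0.35×390 + 13.49×98 = 136.5 + 1322.02 = 1458.52
link = 1696.64/1458.52 = 1.163261
Link Period 2→Period 3:
ΣP(Period 3)Q(Period 2) = 0.42×333 + 14.55×98 = 139.86 + 1425.9 = 1565.76
ΣP(Period 2)Q(Period 2) = 0.36×333 + 15.88×98 = 119.88 + 1556.24 = 1676.12
link = 1565.76/1676.12 = 0.934157
Chained index = 100 × 1.029735 × 1.163261 × 0.934157 = 111.8982

111.90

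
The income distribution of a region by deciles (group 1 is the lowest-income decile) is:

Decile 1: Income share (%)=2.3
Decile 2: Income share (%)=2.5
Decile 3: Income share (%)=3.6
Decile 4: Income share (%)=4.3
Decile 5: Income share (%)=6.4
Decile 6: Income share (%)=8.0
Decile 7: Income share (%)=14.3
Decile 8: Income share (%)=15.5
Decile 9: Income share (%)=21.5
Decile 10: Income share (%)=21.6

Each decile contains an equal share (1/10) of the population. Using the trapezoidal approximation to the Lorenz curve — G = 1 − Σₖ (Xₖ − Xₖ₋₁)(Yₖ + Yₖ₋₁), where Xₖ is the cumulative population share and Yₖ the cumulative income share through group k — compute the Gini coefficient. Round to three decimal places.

0.398

Cumulative income shares Yₖ: 0.0230, 0.0480, 0.0840, 0.1270, 0.1910, 0.2710, 0.4140, 0.5690, 0.7840, 1.0000
Σ (Xₖ−Xₖ₋₁)(Yₖ+Yₖ₋₁) = (1/10)(0.0230+0.0000) + (1/10)(0.0480+0.0230) + (1/10)(0.0840+0.0480) + (1/10)(0.1270+0.0840) + (1/10)(0.1910+0.1270) + (1/10)(0.2710+0.1910) + (1/10)(0.4140+0.2710) + (1/10)(0.5690+0.4140) + (1/10)(0.7840+0.5690) + (1/10)(1.0000+0.7840)
  = 0.0023 + 0.0071 + 0.0132 + 0.0211 + 0.0318 + 0.0462 + 0.0685 + 0.0983 + 0.1353 + 0.1784 = 0.6022
G = 1 − 0.6022 = 0.3978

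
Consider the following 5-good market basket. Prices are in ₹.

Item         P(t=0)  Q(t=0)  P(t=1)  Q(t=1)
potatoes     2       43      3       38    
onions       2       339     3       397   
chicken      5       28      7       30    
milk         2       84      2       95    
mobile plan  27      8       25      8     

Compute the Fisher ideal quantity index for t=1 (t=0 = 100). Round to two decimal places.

Laspeyres component (base-period weights):
ΣP(t=0)Q(t=1) = 2×38 + 2×397 + 5×30 + 2×95 + 27×8 = 76 + 794 + 150 + 190 + 216 = 1426
ΣP(t=0)Q(t=0) = 2×43 + 2×339 + 5×28 + 2×84 + 27×8 = 86 + 678 + 140 + 168 + 216 = 1288
L = 1426 / 1288 × 100 = 110.7143
Paasche component (current-period weights):
ΣP(t=1)Q(t=1) = 3×38 + 3×397 + 7×30 + 2×95 + 25×8 = 114 + 1191 + 210 + 190 + 200 = 1905
ΣP(t=1)Q(t=0) = 3×43 + 3×339 + 7×28 + 2×84 + 25×8 = 129 + 1017 + 196 + 168 + 200 = 1710
P = 1905 / 1710 × 100 = 111.4035
Fisher = √(L × P) = √(110.7143 × 111.4035) = 111.0584

111.06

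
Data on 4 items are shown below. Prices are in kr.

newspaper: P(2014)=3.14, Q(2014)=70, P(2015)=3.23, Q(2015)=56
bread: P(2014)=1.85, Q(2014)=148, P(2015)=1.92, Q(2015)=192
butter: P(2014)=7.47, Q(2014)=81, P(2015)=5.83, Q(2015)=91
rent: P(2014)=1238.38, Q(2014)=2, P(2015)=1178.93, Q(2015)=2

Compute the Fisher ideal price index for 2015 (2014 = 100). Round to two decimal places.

93.33

Laspeyres component (base-period weights):
ΣP(2015)Q(2014) = 3.23×70 + 1.92×148 + 5.83×81 + 1178.93×2 = 226.1 + 284.16 + 472.23 + 2357.86 = 3340.35
ΣP(2014)Q(2014) = 3.14×70 + 1.85×148 + 7.47×81 + 1238.38×2 = 219.8 + 273.8 + 605.07 + 2476.76 = 3575.43
L = 3340.35 / 3575.43 × 100 = 93.4251
Paasche component (current-period weights):
ΣP(2015)Q(2015) = 3.23×56 + 1.92×192 + 5.83×91 + 1178.93×2 = 180.88 + 368.64 + 530.53 + 2357.86 = 3437.91
ΣP(2014)Q(2015) = 3.14×56 + 1.85×192 + 7.47×91 + 1238.38×2 = 175.84 + 355.2 + 679.77 + 2476.76 = 3687.57
P = 3437.91 / 3687.57 × 100 = 93.2297
Fisher = √(L × P) = √(93.4251 × 93.2297) = 93.3274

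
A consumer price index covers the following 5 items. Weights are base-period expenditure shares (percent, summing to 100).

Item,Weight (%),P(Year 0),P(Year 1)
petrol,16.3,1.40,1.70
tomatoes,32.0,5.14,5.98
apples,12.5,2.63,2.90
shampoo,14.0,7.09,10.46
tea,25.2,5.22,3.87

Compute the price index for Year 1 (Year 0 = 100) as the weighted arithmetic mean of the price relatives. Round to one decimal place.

110.1

petrol: 16.3 × (1.70/1.40) = 16.3 × 1.214286 = 19.7929
tomatoes: 32.0 × (5.98/5.14) = 32.0 × 1.163424 = 37.2296
apples: 12.5 × (2.90/2.63) = 12.5 × 1.102662 = 13.7833
shampoo: 14.0 × (10.46/7.09) = 14.0 × 1.475317 = 20.6544
tea: 25.2 × (3.87/5.22) = 25.2 × 0.741379 = 18.6828
Index = Σ wᵢ·(p₁ᵢ/p₀ᵢ) = 19.7929 + 37.2296 + 13.7833 + 20.6544 + 18.6828 = 110.1429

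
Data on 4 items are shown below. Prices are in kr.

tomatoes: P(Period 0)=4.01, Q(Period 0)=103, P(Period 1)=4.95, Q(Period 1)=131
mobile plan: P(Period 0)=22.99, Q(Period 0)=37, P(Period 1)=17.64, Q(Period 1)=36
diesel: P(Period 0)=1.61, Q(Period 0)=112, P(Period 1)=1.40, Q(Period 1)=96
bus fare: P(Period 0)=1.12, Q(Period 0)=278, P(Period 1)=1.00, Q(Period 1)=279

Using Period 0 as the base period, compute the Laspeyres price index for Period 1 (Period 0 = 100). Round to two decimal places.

Laspeyres price index uses base-period quantities as weights.
ΣP(Period 1)·Q(Period 0) = 4.95×103 + 17.64×37 + 1.40×112 + 1.00×278 = 509.85 + 652.68 + 156.8 + 278 = 1597.33
ΣP(Period 0)·Q(Period 0) = 4.01×103 + 22.99×37 + 1.61×112 + 1.12×278 = 413.03 + 850.63 + 180.32 + 311.36 = 1755.34
Index = 1597.33 / 1755.34 × 100 = 90.9983

91.00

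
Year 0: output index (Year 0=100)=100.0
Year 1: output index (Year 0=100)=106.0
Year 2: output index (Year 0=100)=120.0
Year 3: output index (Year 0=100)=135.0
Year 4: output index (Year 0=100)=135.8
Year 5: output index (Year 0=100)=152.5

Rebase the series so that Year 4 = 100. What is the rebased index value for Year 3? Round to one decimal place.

Rebased(Year 3) = 135.0 / 135.8 × 100 = 99.4109

99.4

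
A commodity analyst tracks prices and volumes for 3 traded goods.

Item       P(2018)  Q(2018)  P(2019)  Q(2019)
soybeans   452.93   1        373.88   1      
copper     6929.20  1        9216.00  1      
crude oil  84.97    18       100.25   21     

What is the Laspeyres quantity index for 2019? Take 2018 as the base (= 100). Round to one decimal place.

Laspeyres quantity index uses base-period prices as weights.
ΣP(2018)·Q(2019) = 452.93×1 + 6929.20×1 + 84.97×21 = 452.93 + 6929.2 + 1784.37 = 9166.5
ΣP(2018)·Q(2018) = 452.93×1 + 6929.20×1 + 84.97×18 = 452.93 + 6929.2 + 1529.46 = 8911.59
Index = 9166.5 / 8911.59 × 100 = 102.8604

102.9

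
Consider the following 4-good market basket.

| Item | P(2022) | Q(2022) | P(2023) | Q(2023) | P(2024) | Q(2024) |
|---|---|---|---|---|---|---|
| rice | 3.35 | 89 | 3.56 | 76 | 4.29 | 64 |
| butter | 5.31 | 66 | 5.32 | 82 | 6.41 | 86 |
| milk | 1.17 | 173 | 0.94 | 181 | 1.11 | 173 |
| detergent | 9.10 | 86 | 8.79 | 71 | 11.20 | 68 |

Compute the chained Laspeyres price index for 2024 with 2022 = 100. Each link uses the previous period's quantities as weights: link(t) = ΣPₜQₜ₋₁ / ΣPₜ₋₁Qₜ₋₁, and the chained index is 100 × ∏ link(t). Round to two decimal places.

119.55

Link 2022→2023:
ΣP(2023)Q(2022) = 3.56×89 + 5.32×66 + 0.94×173 + 8.79×86 = 316.84 + 351.12 + 162.62 + 755.94 = 1586.52
ΣP(2022)Q(2022) = 3.35×89 + 5.31×66 + 1.17×173 + 9.10×86 = 298.15 + 350.46 + 202.41 + 782.6 = 1633.62
link = 1586.52/1633.62 = 0.971168
Link 2023→2024:
ΣP(2024)Q(2023) = 4.29×76 + 6.41×82 + 1.11×181 + 11.20×71 = 326.04 + 525.62 + 200.91 + 795.2 = 1847.77
ΣP(2023)Q(2023) = 3.56×76 + 5.32×82 + 0.94×181 + 8.79×71 = 270.56 + 436.24 + 170.14 + 624.09 = 1501.03
link = 1847.77/1501.03 = 1.231001
Chained index = 100 × 0.971168 × 1.231001 = 119.5510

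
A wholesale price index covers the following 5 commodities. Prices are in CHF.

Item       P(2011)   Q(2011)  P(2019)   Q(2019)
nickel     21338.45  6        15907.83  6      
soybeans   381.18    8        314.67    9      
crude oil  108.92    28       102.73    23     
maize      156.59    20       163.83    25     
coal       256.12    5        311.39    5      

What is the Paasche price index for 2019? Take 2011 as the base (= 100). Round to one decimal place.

76.4

Paasche price index uses current-period quantities as weights.
ΣP(2019)·Q(2019) = 15907.83×6 + 314.67×9 + 102.73×23 + 163.83×25 + 311.39×5 = 95446.98 + 2832.03 + 2362.79 + 4095.75 + 1556.95 = 106294.5
ΣP(2011)·Q(2019) = 21338.45×6 + 381.18×9 + 108.92×23 + 156.59×25 + 256.12×5 = 128030.7 + 3430.62 + 2505.16 + 3914.75 + 1280.6 = 139161.83
Index = 106294.5 / 139161.83 × 100 = 76.3819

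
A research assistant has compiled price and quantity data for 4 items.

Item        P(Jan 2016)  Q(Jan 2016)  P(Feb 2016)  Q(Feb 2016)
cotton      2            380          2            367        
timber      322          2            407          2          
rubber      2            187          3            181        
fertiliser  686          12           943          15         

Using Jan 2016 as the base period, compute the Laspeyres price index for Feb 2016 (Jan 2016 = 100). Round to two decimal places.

134.38

Laspeyres price index uses base-period quantities as weights.
ΣP(Feb 2016)·Q(Jan 2016) = 2×380 + 407×2 + 3×187 + 943×12 = 760 + 814 + 561 + 11316 = 13451
ΣP(Jan 2016)·Q(Jan 2016) = 2×380 + 322×2 + 2×187 + 686×12 = 760 + 644 + 374 + 8232 = 10010
Index = 13451 / 10010 × 100 = 134.3756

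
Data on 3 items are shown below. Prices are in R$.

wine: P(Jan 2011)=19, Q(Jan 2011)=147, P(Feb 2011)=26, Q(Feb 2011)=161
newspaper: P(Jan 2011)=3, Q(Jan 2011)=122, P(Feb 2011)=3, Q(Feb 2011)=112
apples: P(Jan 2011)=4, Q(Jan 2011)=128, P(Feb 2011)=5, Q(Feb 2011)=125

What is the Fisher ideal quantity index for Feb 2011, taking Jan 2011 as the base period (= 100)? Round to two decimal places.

106.35

Laspeyres component (base-period weights):
ΣP(Jan 2011)Q(Feb 2011) = 19×161 + 3×112 + 4×125 = 3059 + 336 + 500 = 3895
ΣP(Jan 2011)Q(Jan 2011) = 19×147 + 3×122 + 4×128 = 2793 + 366 + 512 = 3671
L = 3895 / 3671 × 100 = 106.1019
Paasche component (current-period weights):
ΣP(Feb 2011)Q(Feb 2011) = 26×161 + 3×112 + 5×125 = 4186 + 336 + 625 = 5147
ΣP(Feb 2011)Q(Jan 2011) = 26×147 + 3×122 + 5×128 = 3822 + 366 + 640 = 4828
P = 5147 / 4828 × 100 = 106.6073
Fisher = √(L × P) = √(106.1019 × 106.6073) = 106.3543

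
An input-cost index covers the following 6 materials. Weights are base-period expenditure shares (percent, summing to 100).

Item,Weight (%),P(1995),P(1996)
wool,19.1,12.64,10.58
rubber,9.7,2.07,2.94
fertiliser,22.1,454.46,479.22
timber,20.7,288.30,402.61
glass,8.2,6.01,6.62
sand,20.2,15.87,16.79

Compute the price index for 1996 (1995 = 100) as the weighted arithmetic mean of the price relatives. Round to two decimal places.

wool: 19.1 × (10.58/12.64) = 19.1 × 0.837025 = 15.9872
rubber: 9.7 × (2.94/2.07) = 9.7 × 1.420290 = 13.7768
fertiliser: 22.1 × (479.22/454.46) = 22.1 × 1.054482 = 23.3041
timber: 20.7 × (402.61/288.30) = 20.7 × 1.396497 = 28.9075
glass: 8.2 × (6.62/6.01) = 8.2 × 1.101498 = 9.0323
sand: 20.2 × (16.79/15.87) = 20.2 × 1.057971 = 21.3710
Index = Σ wᵢ·(p₁ᵢ/p₀ᵢ) = 15.9872 + 13.7768 + 23.3041 + 28.9075 + 9.0323 + 21.3710 = 112.3788

112.38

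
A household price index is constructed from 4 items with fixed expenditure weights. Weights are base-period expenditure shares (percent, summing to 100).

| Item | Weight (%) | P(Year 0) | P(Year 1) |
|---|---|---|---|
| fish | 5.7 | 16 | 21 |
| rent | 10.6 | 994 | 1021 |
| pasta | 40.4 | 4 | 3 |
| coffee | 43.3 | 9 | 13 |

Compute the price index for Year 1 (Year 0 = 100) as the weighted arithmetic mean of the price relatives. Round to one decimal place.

111.2

fish: 5.7 × (21/16) = 5.7 × 1.312500 = 7.4813
rent: 10.6 × (1021/994) = 10.6 × 1.027163 = 10.8879
pasta: 40.4 × (3/4) = 40.4 × 0.750000 = 30.3000
coffee: 43.3 × (13/9) = 43.3 × 1.444444 = 62.5444
Index = Σ wᵢ·(p₁ᵢ/p₀ᵢ) = 7.4813 + 10.8879 + 30.3000 + 62.5444 = 111.2136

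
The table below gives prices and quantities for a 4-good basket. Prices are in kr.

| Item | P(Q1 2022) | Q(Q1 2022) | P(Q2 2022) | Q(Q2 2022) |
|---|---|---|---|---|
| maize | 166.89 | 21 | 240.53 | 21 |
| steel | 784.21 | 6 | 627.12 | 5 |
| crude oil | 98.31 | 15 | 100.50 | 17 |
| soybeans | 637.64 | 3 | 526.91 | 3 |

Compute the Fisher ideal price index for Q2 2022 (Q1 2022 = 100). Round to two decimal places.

Laspeyres component (base-period weights):
ΣP(Q2 2022)Q(Q1 2022) = 240.53×21 + 627.12×6 + 100.50×15 + 526.91×3 = 5051.13 + 3762.72 + 1507.5 + 1580.73 = 11902.08
ΣP(Q1 2022)Q(Q1 2022) = 166.89×21 + 784.21×6 + 98.31×15 + 637.64×3 = 3504.69 + 4705.26 + 1474.65 + 1912.92 = 11597.52
L = 11902.08 / 11597.52 × 100 = 102.6261
Paasche component (current-period weights):
ΣP(Q2 2022)Q(Q2 2022) = 240.53×21 + 627.12×5 + 100.50×17 + 526.91×3 = 5051.13 + 3135.6 + 1708.5 + 1580.73 = 11475.96
ΣP(Q1 2022)Q(Q2 2022) = 166.89×21 + 784.21×5 + 98.31×17 + 637.64×3 = 3504.69 + 3921.05 + 1671.27 + 1912.92 = 11009.93
P = 11475.96 / 11009.93 × 100 = 104.2328
Fisher = √(L × P) = √(102.6261 × 104.2328) = 103.4263

103.43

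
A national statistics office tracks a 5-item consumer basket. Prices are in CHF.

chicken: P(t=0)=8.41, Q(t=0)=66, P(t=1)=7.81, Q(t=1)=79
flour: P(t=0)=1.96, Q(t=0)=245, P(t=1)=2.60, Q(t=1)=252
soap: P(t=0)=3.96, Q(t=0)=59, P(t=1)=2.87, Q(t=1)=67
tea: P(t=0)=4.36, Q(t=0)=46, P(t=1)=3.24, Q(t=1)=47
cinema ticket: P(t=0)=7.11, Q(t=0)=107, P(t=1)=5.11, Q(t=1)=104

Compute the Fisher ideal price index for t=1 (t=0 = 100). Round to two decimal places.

Laspeyres component (base-period weights):
ΣP(t=1)Q(t=0) = 7.81×66 + 2.60×245 + 2.87×59 + 3.24×46 + 5.11×107 = 515.46 + 637 + 169.33 + 149.04 + 546.77 = 2017.6
ΣP(t=0)Q(t=0) = 8.41×66 + 1.96×245 + 3.96×59 + 4.36×46 + 7.11×107 = 555.06 + 480.2 + 233.64 + 200.56 + 760.77 = 2230.23
L = 2017.6 / 2230.23 × 100 = 90.4660
Paasche component (current-period weights):
ΣP(t=1)Q(t=1) = 7.81×79 + 2.60×252 + 2.87×67 + 3.24×47 + 5.11×104 = 616.99 + 655.2 + 192.29 + 152.28 + 531.44 = 2148.2
ΣP(t=0)Q(t=1) = 8.41×79 + 1.96×252 + 3.96×67 + 4.36×47 + 7.11×104 = 664.39 + 493.92 + 265.32 + 204.92 + 739.44 = 2367.99
P = 2148.2 / 2367.99 × 100 = 90.7183
Fisher = √(L × P) = √(90.4660 × 90.7183) = 90.5921

90.59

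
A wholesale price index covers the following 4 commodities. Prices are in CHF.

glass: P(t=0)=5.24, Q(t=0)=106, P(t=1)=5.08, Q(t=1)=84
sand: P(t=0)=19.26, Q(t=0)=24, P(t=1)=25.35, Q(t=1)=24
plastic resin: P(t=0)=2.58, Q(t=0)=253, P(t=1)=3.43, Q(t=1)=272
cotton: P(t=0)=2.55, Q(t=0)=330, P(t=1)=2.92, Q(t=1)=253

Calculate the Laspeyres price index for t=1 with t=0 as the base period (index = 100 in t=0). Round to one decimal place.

Laspeyres price index uses base-period quantities as weights.
ΣP(t=1)·Q(t=0) = 5.08×106 + 25.35×24 + 3.43×253 + 2.92×330 = 538.48 + 608.4 + 867.79 + 963.6 = 2978.27
ΣP(t=0)·Q(t=0) = 5.24×106 + 19.26×24 + 2.58×253 + 2.55×330 = 555.44 + 462.24 + 652.74 + 841.5 = 2511.92
Index = 2978.27 / 2511.92 × 100 = 118.5655

118.6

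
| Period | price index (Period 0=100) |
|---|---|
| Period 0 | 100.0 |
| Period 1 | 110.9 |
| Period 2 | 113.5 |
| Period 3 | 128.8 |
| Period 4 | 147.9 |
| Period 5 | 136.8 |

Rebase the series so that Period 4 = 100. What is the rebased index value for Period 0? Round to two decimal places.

67.61

Rebased(Period 0) = 100.0 / 147.9 × 100 = 67.6133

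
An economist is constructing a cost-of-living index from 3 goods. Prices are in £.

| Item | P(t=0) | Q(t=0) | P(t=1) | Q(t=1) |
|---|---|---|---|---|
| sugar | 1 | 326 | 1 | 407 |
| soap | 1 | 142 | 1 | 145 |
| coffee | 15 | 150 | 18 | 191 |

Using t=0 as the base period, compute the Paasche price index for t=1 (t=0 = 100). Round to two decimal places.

116.77

Paasche price index uses current-period quantities as weights.
ΣP(t=1)·Q(t=1) = 1×407 + 1×145 + 18×191 = 407 + 145 + 3438 = 3990
ΣP(t=0)·Q(t=1) = 1×407 + 1×145 + 15×191 = 407 + 145 + 2865 = 3417
Index = 3990 / 3417 × 100 = 116.7691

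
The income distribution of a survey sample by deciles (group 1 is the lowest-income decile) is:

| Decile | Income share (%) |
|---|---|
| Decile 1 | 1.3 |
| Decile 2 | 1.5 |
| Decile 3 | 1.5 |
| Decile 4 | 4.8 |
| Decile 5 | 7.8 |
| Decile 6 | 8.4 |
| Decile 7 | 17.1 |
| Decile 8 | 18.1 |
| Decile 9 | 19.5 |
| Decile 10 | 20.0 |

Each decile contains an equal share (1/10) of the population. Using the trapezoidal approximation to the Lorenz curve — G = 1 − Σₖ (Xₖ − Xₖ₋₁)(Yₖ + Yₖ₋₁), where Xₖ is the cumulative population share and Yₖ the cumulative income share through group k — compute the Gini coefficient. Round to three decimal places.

Cumulative income shares Yₖ: 0.0130, 0.0280, 0.0430, 0.0910, 0.1690, 0.2530, 0.4240, 0.6050, 0.8000, 1.0000
Σ (Xₖ−Xₖ₋₁)(Yₖ+Yₖ₋₁) = (1/10)(0.0130+0.0000) + (1/10)(0.0280+0.0130) + (1/10)(0.0430+0.0280) + (1/10)(0.0910+0.0430) + (1/10)(0.1690+0.0910) + (1/10)(0.2530+0.1690) + (1/10)(0.4240+0.2530) + (1/10)(0.6050+0.4240) + (1/10)(0.8000+0.6050) + (1/10)(1.0000+0.8000)
  = 0.0013 + 0.0041 + 0.0071 + 0.0134 + 0.0260 + 0.0422 + 0.0677 + 0.1029 + 0.1405 + 0.1800 = 0.5852
G = 1 − 0.5852 = 0.4148

0.415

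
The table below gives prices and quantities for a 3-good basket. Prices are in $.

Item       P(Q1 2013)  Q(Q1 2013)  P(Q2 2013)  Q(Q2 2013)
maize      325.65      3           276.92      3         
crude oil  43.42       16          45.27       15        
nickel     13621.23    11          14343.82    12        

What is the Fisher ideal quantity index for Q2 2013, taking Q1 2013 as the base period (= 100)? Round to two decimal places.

108.97

Laspeyres component (base-period weights):
ΣP(Q1 2013)Q(Q2 2013) = 325.65×3 + 43.42×15 + 13621.23×12 = 976.95 + 651.3 + 163454.76 = 165083.01
ΣP(Q1 2013)Q(Q1 2013) = 325.65×3 + 43.42×16 + 13621.23×11 = 976.95 + 694.72 + 149833.53 = 151505.2
L = 165083.01 / 151505.2 × 100 = 108.9619
Paasche component (current-period weights):
ΣP(Q2 2013)Q(Q2 2013) = 276.92×3 + 45.27×15 + 14343.82×12 = 830.76 + 679.05 + 172125.84 = 173635.65
ΣP(Q2 2013)Q(Q1 2013) = 276.92×3 + 45.27×16 + 14343.82×11 = 830.76 + 724.32 + 157782.02 = 159337.1
P = 173635.65 / 159337.1 × 100 = 108.9738
Fisher = √(L × P) = √(108.9619 × 108.9738) = 108.9679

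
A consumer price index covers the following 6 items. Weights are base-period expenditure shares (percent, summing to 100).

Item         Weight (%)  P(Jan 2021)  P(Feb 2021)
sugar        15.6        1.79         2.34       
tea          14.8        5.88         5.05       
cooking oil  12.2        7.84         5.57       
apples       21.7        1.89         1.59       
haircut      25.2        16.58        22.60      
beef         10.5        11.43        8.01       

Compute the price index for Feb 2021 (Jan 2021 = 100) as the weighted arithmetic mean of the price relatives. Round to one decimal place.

101.7

sugar: 15.6 × (2.34/1.79) = 15.6 × 1.307263 = 20.3933
tea: 14.8 × (5.05/5.88) = 14.8 × 0.858844 = 12.7109
cooking oil: 12.2 × (5.57/7.84) = 12.2 × 0.710459 = 8.6676
apples: 21.7 × (1.59/1.89) = 21.7 × 0.841270 = 18.2556
haircut: 25.2 × (22.60/16.58) = 25.2 × 1.363088 = 34.3498
beef: 10.5 × (8.01/11.43) = 10.5 × 0.700787 = 7.3583
Index = Σ wᵢ·(p₁ᵢ/p₀ᵢ) = 20.3933 + 12.7109 + 8.6676 + 18.2556 + 34.3498 + 7.3583 = 101.7354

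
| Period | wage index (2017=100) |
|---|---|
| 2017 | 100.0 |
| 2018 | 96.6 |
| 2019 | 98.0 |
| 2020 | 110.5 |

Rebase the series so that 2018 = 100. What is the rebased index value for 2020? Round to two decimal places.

Rebased(2020) = 110.5 / 96.6 × 100 = 114.3892

114.39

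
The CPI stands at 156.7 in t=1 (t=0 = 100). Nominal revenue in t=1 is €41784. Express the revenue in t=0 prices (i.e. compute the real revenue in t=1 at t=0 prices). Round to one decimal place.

Real = Nominal ÷ (Index/100) = 41784 ÷ (156.7/100)
     = 41784 ÷ 1.567 = 26664.9649

26665.0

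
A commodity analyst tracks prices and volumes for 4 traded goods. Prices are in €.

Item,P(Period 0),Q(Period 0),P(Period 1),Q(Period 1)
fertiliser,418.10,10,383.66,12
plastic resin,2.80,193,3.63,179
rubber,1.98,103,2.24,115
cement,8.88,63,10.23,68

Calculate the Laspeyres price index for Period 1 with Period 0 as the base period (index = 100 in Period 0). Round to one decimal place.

98.7

Laspeyres price index uses base-period quantities as weights.
ΣP(Period 1)·Q(Period 0) = 383.66×10 + 3.63×193 + 2.24×103 + 10.23×63 = 3836.6 + 700.59 + 230.72 + 644.49 = 5412.4
ΣP(Period 0)·Q(Period 0) = 418.10×10 + 2.80×193 + 1.98×103 + 8.88×63 = 4181 + 540.4 + 203.94 + 559.44 = 5484.78
Index = 5412.4 / 5484.78 × 100 = 98.6803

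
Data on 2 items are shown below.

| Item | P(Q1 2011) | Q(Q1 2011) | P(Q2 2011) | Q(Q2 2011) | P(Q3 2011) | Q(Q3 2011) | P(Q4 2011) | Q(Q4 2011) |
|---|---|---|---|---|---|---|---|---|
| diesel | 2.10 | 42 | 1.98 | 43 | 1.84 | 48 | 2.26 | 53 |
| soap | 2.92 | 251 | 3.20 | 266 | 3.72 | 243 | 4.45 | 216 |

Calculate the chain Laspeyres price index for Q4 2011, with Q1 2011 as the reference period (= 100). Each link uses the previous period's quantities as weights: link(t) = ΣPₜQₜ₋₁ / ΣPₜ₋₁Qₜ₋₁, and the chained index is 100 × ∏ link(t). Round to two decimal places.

147.72

Link Q1 2011→Q2 2011:
ΣP(Q2 2011)Q(Q1 2011) = 1.98×42 + 3.20×251 = 83.16 + 803.2 = 886.36
ΣP(Q1 2011)Q(Q1 2011) = 2.10×42 + 2.92×251 = 88.2 + 732.92 = 821.12
link = 886.36/821.12 = 1.079452
Link Q2 2011→Q3 2011:
ΣP(Q3 2011)Q(Q2 2011) = 1.84×43 + 3.72×266 = 79.12 + 989.52 = 1068.64
ΣP(Q2 2011)Q(Q2 2011) = 1.98×43 + 3.20×266 = 85.14 + 851.2 = 936.34
link = 1068.64/936.34 = 1.141295
Link Q3 2011→Q4 2011:
ΣP(Q4 2011)Q(Q3 2011) = 2.26×48 + 4.45×243 = 108.48 + 1081.35 = 1189.83
ΣP(Q3 2011)Q(Q3 2011) = 1.84×48 + 3.72×243 = 88.32 + 903.96 = 992.28
link = 1189.83/992.28 = 1.199087
Chained index = 100 × 1.079452 × 1.141295 × 1.199087 = 147.7243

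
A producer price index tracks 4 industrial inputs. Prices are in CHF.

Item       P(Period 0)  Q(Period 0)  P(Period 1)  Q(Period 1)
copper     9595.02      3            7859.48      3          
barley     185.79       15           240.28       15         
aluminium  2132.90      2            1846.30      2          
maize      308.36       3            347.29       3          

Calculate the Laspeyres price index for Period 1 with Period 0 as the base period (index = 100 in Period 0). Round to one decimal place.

Laspeyres price index uses base-period quantities as weights.
ΣP(Period 1)·Q(Period 0) = 7859.48×3 + 240.28×15 + 1846.30×2 + 347.29×3 = 23578.44 + 3604.2 + 3692.6 + 1041.87 = 31917.11
ΣP(Period 0)·Q(Period 0) = 9595.02×3 + 185.79×15 + 2132.90×2 + 308.36×3 = 28785.06 + 2786.85 + 4265.8 + 925.08 = 36762.79
Index = 31917.11 / 36762.79 × 100 = 86.8191

86.8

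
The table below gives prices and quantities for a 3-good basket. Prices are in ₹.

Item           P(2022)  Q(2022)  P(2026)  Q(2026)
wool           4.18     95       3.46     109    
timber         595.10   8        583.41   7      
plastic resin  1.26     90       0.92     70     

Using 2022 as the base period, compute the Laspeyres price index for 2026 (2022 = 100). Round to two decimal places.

96.35

Laspeyres price index uses base-period quantities as weights.
ΣP(2026)·Q(2022) = 3.46×95 + 583.41×8 + 0.92×90 = 328.7 + 4667.28 + 82.8 = 5078.78
ΣP(2022)·Q(2022) = 4.18×95 + 595.10×8 + 1.26×90 = 397.1 + 4760.8 + 113.4 = 5271.3
Index = 5078.78 / 5271.3 × 100 = 96.3478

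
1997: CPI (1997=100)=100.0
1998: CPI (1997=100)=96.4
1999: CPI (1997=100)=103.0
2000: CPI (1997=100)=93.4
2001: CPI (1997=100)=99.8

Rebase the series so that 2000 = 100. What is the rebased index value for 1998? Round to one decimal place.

Rebased(1998) = 96.4 / 93.4 × 100 = 103.2120

103.2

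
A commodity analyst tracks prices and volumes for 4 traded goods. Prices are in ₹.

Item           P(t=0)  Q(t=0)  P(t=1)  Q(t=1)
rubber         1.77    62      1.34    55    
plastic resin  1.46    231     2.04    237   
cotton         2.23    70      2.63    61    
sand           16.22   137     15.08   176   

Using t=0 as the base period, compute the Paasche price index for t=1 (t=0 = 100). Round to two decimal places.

98.18

Paasche price index uses current-period quantities as weights.
ΣP(t=1)·Q(t=1) = 1.34×55 + 2.04×237 + 2.63×61 + 15.08×176 = 73.7 + 483.48 + 160.43 + 2654.08 = 3371.69
ΣP(t=0)·Q(t=1) = 1.77×55 + 1.46×237 + 2.23×61 + 16.22×176 = 97.35 + 346.02 + 136.03 + 2854.72 = 3434.12
Index = 3371.69 / 3434.12 × 100 = 98.1821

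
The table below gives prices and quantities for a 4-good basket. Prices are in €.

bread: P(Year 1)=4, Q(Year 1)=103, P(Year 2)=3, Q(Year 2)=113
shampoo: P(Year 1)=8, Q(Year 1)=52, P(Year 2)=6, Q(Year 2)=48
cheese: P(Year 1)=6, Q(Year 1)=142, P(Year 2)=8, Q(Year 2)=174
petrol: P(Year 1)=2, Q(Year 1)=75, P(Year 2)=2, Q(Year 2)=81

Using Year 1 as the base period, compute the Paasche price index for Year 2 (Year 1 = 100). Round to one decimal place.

Paasche price index uses current-period quantities as weights.
ΣP(Year 2)·Q(Year 2) = 3×113 + 6×48 + 8×174 + 2×81 = 339 + 288 + 1392 + 162 = 2181
ΣP(Year 1)·Q(Year 2) = 4×113 + 8×48 + 6×174 + 2×81 = 452 + 384 + 1044 + 162 = 2042
Index = 2181 / 2042 × 100 = 106.8071

106.8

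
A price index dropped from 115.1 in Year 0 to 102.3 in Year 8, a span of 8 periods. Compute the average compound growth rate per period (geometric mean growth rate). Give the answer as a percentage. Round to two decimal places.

-1.46%

Growth factor = (102.3/115.1)^(1/8) = (0.888792)^(1/8) = 0.985372
Growth rate = 0.985372 − 1 = -0.014628 = -1.4628%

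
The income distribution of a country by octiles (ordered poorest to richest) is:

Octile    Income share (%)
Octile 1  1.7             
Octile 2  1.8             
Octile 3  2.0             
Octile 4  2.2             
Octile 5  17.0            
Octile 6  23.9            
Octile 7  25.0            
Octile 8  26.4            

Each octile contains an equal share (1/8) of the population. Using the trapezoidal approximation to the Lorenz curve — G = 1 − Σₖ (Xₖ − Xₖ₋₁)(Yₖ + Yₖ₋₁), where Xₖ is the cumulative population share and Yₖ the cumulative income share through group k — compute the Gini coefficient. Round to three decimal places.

0.462

Cumulative income shares Yₖ: 0.0170, 0.0350, 0.0550, 0.0770, 0.2470, 0.4860, 0.7360, 1.0000
Σ (Xₖ−Xₖ₋₁)(Yₖ+Yₖ₋₁) = (1/8)(0.0170+0.0000) + (1/8)(0.0350+0.0170) + (1/8)(0.0550+0.0350) + (1/8)(0.0770+0.0550) + (1/8)(0.2470+0.0770) + (1/8)(0.4860+0.2470) + (1/8)(0.7360+0.4860) + (1/8)(1.0000+0.7360)
  = 0.0021 + 0.0065 + 0.0113 + 0.0165 + 0.0405 + 0.0916 + 0.1527 + 0.2170 = 0.5383
G = 1 − 0.5383 = 0.4617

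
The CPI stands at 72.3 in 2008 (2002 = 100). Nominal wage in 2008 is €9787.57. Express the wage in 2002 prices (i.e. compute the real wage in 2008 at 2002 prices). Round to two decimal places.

Real = Nominal ÷ (Index/100) = 9787.57 ÷ (72.3/100)
     = 9787.57 ÷ 0.723 = 13537.4412

13537.44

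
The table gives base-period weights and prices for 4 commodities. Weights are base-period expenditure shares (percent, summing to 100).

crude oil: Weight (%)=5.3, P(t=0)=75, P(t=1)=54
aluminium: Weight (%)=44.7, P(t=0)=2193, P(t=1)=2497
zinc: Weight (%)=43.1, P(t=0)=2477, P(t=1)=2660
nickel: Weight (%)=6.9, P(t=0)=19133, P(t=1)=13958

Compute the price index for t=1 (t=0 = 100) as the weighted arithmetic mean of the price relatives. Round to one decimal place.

crude oil: 5.3 × (54/75) = 5.3 × 0.720000 = 3.8160
aluminium: 44.7 × (2497/2193) = 44.7 × 1.138623 = 50.8964
zinc: 43.1 × (2660/2477) = 43.1 × 1.073880 = 46.2842
nickel: 6.9 × (13958/19133) = 6.9 × 0.729525 = 5.0337
Index = Σ wᵢ·(p₁ᵢ/p₀ᵢ) = 3.8160 + 50.8964 + 46.2842 + 5.0337 = 106.0304

106.0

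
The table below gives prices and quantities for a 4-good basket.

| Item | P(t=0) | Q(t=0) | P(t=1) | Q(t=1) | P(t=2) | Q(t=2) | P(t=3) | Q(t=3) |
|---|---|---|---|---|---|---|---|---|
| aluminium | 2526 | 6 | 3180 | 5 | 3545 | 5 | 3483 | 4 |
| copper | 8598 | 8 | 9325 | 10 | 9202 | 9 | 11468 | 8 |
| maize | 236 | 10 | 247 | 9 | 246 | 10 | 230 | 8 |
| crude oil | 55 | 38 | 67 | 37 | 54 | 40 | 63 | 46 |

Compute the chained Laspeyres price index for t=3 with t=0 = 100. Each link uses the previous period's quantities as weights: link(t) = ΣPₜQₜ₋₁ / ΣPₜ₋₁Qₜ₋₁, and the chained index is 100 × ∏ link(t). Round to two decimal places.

133.32

Link t=0→t=1:
ΣP(t=1)Q(t=0) = 3180×6 + 9325×8 + 247×10 + 67×38 = 19080 + 74600 + 2470 + 2546 = 98696
ΣP(t=0)Q(t=0) = 2526×6 + 8598×8 + 236×10 + 55×38 = 15156 + 68784 + 2360 + 2090 = 88390
link = 98696/88390 = 1.116597
Link t=1→t=2:
ΣP(t=2)Q(t=1) = 3545×5 + 9202×10 + 246×9 + 54×37 = 17725 + 92020 + 2214 + 1998 = 113957
ΣP(t=1)Q(t=1) = 3180×5 + 9325×10 + 247×9 + 67×37 = 15900 + 93250 + 2223 + 2479 = 113852
link = 113957/113852 = 1.000922
Link t=2→t=3:
ΣP(t=3)Q(t=2) = 3483×5 + 11468×9 + 230×10 + 63×40 = 17415 + 103212 + 2300 + 2520 = 125447
ΣP(t=2)Q(t=2) = 3545×5 + 9202×9 + 246×10 + 54×40 = 17725 + 82818 + 2460 + 2160 = 105163
link = 125447/105163 = 1.192882
Chained index = 100 × 1.116597 × 1.000922 × 1.192882 = 133.3196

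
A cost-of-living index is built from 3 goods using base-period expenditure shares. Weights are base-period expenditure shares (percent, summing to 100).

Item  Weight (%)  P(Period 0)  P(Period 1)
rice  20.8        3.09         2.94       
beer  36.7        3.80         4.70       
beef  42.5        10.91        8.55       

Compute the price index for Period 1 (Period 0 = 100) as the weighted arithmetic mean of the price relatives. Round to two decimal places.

rice: 20.8 × (2.94/3.09) = 20.8 × 0.951456 = 19.7903
beer: 36.7 × (4.70/3.80) = 36.7 × 1.236842 = 45.3921
beef: 42.5 × (8.55/10.91) = 42.5 × 0.783685 = 33.3066
Index = Σ wᵢ·(p₁ᵢ/p₀ᵢ) = 19.7903 + 45.3921 + 33.3066 = 98.4890

98.49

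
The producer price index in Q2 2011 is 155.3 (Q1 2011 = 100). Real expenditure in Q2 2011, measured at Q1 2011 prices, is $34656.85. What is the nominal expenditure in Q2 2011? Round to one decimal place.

53822.1

Nominal = Real × (Index/100) = 34656.85 × (155.3/100)
        = 34656.85 × 1.553 = 53822.0881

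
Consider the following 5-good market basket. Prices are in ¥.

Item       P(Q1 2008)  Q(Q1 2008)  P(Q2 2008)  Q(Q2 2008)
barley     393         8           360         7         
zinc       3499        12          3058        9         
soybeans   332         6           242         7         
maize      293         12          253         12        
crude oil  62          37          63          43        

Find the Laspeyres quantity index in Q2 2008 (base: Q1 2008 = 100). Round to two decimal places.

80.76

Laspeyres quantity index uses base-period prices as weights.
ΣP(Q1 2008)·Q(Q2 2008) = 393×7 + 3499×9 + 332×7 + 293×12 + 62×43 = 2751 + 31491 + 2324 + 3516 + 2666 = 42748
ΣP(Q1 2008)·Q(Q1 2008) = 393×8 + 3499×12 + 332×6 + 293×12 + 62×37 = 3144 + 41988 + 1992 + 3516 + 2294 = 52934
Index = 42748 / 52934 × 100 = 80.7572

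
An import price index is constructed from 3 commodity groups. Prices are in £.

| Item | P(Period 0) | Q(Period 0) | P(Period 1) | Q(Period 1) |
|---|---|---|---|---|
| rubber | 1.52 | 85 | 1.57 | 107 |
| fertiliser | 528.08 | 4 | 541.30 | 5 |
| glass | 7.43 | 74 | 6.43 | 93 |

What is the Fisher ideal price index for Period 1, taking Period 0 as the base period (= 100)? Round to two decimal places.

99.39

Laspeyres component (base-period weights):
ΣP(Period 1)Q(Period 0) = 1.57×85 + 541.30×4 + 6.43×74 = 133.45 + 2165.2 + 475.82 = 2774.47
ΣP(Period 0)Q(Period 0) = 1.52×85 + 528.08×4 + 7.43×74 = 129.2 + 2112.32 + 549.82 = 2791.34
L = 2774.47 / 2791.34 × 100 = 99.3956
Paasche component (current-period weights):
ΣP(Period 1)Q(Period 1) = 1.57×107 + 541.30×5 + 6.43×93 = 167.99 + 2706.5 + 597.99 = 3472.48
ΣP(Period 0)Q(Period 1) = 1.52×107 + 528.08×5 + 7.43×93 = 162.64 + 2640.4 + 690.99 = 3494.03
P = 3472.48 / 3494.03 × 100 = 99.3832
Fisher = √(L × P) = √(99.3956 × 99.3832) = 99.3894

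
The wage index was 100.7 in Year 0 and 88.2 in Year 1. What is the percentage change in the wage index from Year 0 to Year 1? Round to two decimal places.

Change = (88.2 − 100.7) / 100.7 × 100
       = -12.5 / 100.7 × 100 = -12.4131%

-12.41%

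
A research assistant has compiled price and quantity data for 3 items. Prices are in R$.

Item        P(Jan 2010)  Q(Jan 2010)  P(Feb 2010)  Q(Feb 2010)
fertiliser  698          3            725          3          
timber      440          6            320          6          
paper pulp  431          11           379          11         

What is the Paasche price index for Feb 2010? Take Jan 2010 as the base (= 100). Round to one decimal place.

87.2

Paasche price index uses current-period quantities as weights.
ΣP(Feb 2010)·Q(Feb 2010) = 725×3 + 320×6 + 379×11 = 2175 + 1920 + 4169 = 8264
ΣP(Jan 2010)·Q(Feb 2010) = 698×3 + 440×6 + 431×11 = 2094 + 2640 + 4741 = 9475
Index = 8264 / 9475 × 100 = 87.2190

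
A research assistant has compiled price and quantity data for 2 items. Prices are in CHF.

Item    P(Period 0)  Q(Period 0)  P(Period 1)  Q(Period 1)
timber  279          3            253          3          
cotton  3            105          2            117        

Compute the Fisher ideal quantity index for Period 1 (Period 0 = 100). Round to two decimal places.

Laspeyres component (base-period weights):
ΣP(Period 0)Q(Period 1) = 279×3 + 3×117 = 837 + 351 = 1188
ΣP(Period 0)Q(Period 0) = 279×3 + 3×105 = 837 + 315 = 1152
L = 1188 / 1152 × 100 = 103.1250
Paasche component (current-period weights):
ΣP(Period 1)Q(Period 1) = 253×3 + 2×117 = 759 + 234 = 993
ΣP(Period 1)Q(Period 0) = 253×3 + 2×105 = 759 + 210 = 969
P = 993 / 969 × 100 = 102.4768
Fisher = √(L × P) = √(103.1250 × 102.4768) = 102.8004

102.80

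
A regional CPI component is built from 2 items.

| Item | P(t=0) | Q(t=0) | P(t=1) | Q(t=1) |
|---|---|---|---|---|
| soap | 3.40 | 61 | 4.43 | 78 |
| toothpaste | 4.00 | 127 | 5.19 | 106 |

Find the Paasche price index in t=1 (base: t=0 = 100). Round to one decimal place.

130.0

Paasche price index uses current-period quantities as weights.
ΣP(t=1)·Q(t=1) = 4.43×78 + 5.19×106 = 345.54 + 550.14 = 895.68
ΣP(t=0)·Q(t=1) = 3.40×78 + 4.00×106 = 265.2 + 424 = 689.2
Index = 895.68 / 689.2 × 100 = 129.9594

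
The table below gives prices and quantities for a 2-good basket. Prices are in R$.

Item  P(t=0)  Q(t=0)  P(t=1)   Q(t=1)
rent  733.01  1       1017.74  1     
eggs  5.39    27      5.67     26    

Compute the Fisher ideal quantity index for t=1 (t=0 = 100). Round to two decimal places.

99.45

Laspeyres component (base-period weights):
ΣP(t=0)Q(t=1) = 733.01×1 + 5.39×26 = 733.01 + 140.14 = 873.15
ΣP(t=0)Q(t=0) = 733.01×1 + 5.39×27 = 733.01 + 145.53 = 878.54
L = 873.15 / 878.54 × 100 = 99.3865
Paasche component (current-period weights):
ΣP(t=1)Q(t=1) = 1017.74×1 + 5.67×26 = 1017.74 + 147.42 = 1165.16
ΣP(t=1)Q(t=0) = 1017.74×1 + 5.67×27 = 1017.74 + 153.09 = 1170.83
P = 1165.16 / 1170.83 × 100 = 99.5157
Fisher = √(L × P) = √(99.3865 × 99.5157) = 99.4511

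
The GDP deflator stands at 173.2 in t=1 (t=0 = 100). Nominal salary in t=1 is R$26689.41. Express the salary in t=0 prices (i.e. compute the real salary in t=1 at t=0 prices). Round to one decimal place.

15409.6

Real = Nominal ÷ (Index/100) = 26689.41 ÷ (173.2/100)
     = 26689.41 ÷ 1.732 = 15409.5901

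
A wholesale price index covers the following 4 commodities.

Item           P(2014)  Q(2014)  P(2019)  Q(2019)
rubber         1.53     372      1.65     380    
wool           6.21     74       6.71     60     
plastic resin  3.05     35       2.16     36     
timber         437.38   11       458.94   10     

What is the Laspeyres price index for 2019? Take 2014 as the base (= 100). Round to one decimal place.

104.8

Laspeyres price index uses base-period quantities as weights.
ΣP(2019)·Q(2014) = 1.65×372 + 6.71×74 + 2.16×35 + 458.94×11 = 613.8 + 496.54 + 75.6 + 5048.34 = 6234.28
ΣP(2014)·Q(2014) = 1.53×372 + 6.21×74 + 3.05×35 + 437.38×11 = 569.16 + 459.54 + 106.75 + 4811.18 = 5946.63
Index = 6234.28 / 5946.63 × 100 = 104.8372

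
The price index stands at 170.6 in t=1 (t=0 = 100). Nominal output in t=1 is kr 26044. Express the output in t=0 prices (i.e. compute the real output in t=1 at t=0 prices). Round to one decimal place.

Real = Nominal ÷ (Index/100) = 26044 ÷ (170.6/100)
     = 26044 ÷ 1.706 = 15266.1196

15266.1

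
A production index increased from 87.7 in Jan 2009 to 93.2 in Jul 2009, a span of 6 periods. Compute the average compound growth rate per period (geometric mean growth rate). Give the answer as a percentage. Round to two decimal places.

1.02%

Growth factor = (93.2/87.7)^(1/6) = (1.062714)^(1/6) = 1.010189
Growth rate = 1.010189 − 1 = 0.010189 = 1.0189%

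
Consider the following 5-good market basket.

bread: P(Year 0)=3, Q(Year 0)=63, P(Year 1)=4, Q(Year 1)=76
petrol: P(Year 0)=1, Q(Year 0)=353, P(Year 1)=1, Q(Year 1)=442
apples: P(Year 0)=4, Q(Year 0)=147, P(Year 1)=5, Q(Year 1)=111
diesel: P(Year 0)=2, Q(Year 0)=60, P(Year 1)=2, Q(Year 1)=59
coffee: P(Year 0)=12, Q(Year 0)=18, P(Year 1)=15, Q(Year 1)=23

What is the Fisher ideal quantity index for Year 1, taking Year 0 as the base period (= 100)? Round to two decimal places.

102.41

Laspeyres component (base-period weights):
ΣP(Year 0)Q(Year 1) = 3×76 + 1×442 + 4×111 + 2×59 + 12×23 = 228 + 442 + 444 + 118 + 276 = 1508
ΣP(Year 0)Q(Year 0) = 3×63 + 1×353 + 4×147 + 2×60 + 12×18 = 189 + 353 + 588 + 120 + 216 = 1466
L = 1508 / 1466 × 100 = 102.8649
Paasche component (current-period weights):
ΣP(Year 1)Q(Year 1) = 4×76 + 1×442 + 5×111 + 2×59 + 15×23 = 304 + 442 + 555 + 118 + 345 = 1764
ΣP(Year 1)Q(Year 0) = 4×63 + 1×353 + 5×147 + 2×60 + 15×18 = 252 + 353 + 735 + 120 + 270 = 1730
P = 1764 / 1730 × 100 = 101.9653
Fisher = √(L × P) = √(102.8649 × 101.9653) = 102.4141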